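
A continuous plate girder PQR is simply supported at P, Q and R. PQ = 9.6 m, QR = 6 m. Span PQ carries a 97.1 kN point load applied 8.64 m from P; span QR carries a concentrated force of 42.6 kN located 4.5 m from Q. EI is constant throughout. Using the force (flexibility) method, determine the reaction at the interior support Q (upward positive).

Take M_Q as the redundant. Released structure: two simple spans PQ and QR with a hinge at Q.
Rotations at Q on the released spans (each span's end-slope, ×1/EI):
  span PQ: point load 97.1 at a = 8.64: Pab(L + a)/(6LEI) = 255/EI
  span QR: point load 42.6 at a = 4.5: Pab(L + b)/(6LEI) = 59.91/EI
  relative rotation θ_0 = (255 + 59.91)/EI = 314.9/EI
A unit hogging moment at Q produces rotation L₁/(3EI) + L₂/(3EI) = 5.2/EI.
Slope continuity at Q: θ_0 = M_Q·5.2/EI, so M_Q = 314.9/5.2 = 60.57 kN·m (hogging).
Span PQ, ΣM about P with M_Q applied at Q: R_Q^{PQ}·9.6 = 838.9 + 60.57, so R_Q^{PQ} = 93.7 kN and R_P = 97.1 − 93.7 = 3.401 kN.
Span QR, ΣM about R: R_Q^{QR}·6 = 63.9 + 60.57, so R_Q^{QR} = 20.74 kN and R_R = 42.6 − 20.74 = 21.86 kN.
R_Q = 93.7 + 20.74 = 114.4 kN.

R_Q = 114.4 kN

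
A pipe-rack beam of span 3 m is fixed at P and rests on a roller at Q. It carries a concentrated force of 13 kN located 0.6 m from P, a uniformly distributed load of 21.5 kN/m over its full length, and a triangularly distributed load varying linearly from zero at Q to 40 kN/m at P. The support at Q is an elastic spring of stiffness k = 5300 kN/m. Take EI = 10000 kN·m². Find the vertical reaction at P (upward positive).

Release the roller at Q. Primary structure: cantilever fixed at P.
Free-end deflection of the primary structure under the applied loading (downward +):
  point load 13 at a = 0.6: Pa²(3L − a)/(6EI) = 6.552/EI
  UDL 21.5: wL⁴/(8EI) = 217.7/EI
  triangular load, peak 40 at the fixed end: w₀L⁴/(30EI) = 108/EI
  δ_0 = 332.2/EI
Tip deflection under a unit load at Q: L³/(3EI) = 9/EI.
With EI = 10000 kN·m²: δ_0 = 0.033224 m and δ_{QQ} = 0.0009 m/kN.
Compatibility — the spring shortens by R_Q/k under the reaction it provides: δ_0 − R_Q·δ_{QQ} = R_Q/k. With 1/k = 0.000189 m/kN, R_Q = δ_0 / (δ_{QQ} + 1/k) = 0.033224 / (0.0009 + 0.000189) = 30.52 kN.
Vertical equilibrium: R_P = ΣP − R_Q = 137.5 − 30.52 = 107 kN.

R_P = 107 kN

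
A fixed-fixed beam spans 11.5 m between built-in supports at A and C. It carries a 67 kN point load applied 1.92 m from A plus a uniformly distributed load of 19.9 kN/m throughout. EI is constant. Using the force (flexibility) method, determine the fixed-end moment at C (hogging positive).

Take the two fixed-end moments M_A, M_C as redundants; the released structure is the simple span AC.
End rotations of the released simple span under the applied load (×1/EI):
  at A: point load 67 at a = 1.92: Pab(L + b)/(6LEI) = 376.5/EI
  at C: point load 67 at a = 1.92: Pab(L + a)/(6LEI) = 239.7/EI
  at A: UDL 19.9: wL³/(24EI) = 1261/EI
  at C: UDL 19.9: wL³/(24EI) = 1261/EI
  θ_A0 = 1638/EI,  θ_C0 = 1501/EI
Flexibility coefficients: a unit moment at one end gives L/(3EI) there and L/(6EI) at the far end, so f₁₁ = f₂₂ = 3.833/EI and f₁₂ = f₂₁ = 1.917/EI.
Compatibility — zero rotation at each built-in end:
  3.833 M_A + 1.917 M_C = 1638
  1.917 M_A + 3.833 M_C = 1501
Solving the pair gives M_A = 308.6 kN·m and M_C = 237.2 kN·m (hogging).

M_C = 237.2 kN·m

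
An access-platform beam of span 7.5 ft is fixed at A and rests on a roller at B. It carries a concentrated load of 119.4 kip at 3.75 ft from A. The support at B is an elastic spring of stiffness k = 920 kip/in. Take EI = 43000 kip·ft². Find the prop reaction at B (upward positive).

R_B = 36.31 kip

Choose R_B as the redundant. The primary structure is the cantilever fixed at A.
Deflection at B on the released cantilever, summing each load's contribution:
  point load 119.4 at a = 3.75: Pa²(3L − a)/(6EI) = 5247/EI
Tip deflection under a unit load at B: L³/(3EI) = 140.6/EI.
With EI = 43000 kip·ft²: δ_0 = 0.12202 ft and δ_{BB} = 0.00327 ft/kip.
Compatibility — the spring shortens by R_B/k under the reaction it provides: δ_0 − R_B·δ_{BB} = R_B/k. With 1/k = 1/(920×12) ft/kip = 0.000091 ft/kip, R_B = δ_0 / (δ_{BB} + 1/k) = 0.12202 / (0.00327 + 0.000091) = 36.31 kip.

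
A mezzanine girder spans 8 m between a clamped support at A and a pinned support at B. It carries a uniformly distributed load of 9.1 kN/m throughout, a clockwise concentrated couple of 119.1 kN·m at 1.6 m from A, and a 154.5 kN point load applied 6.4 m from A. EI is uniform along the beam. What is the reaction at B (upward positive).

R_B = 144.1 kN

Remove the prop at B; the released (primary) structure is a cantilever built in at A.
Downward deflection at the released point B due to the loads:
  UDL 9.1: wL⁴/(8EI) = 4659/EI
  clockwise couple 119.1 at a = 1.6: M₀a(2L − a)/(2EI) = 1372/EI
  point load 154.5 at a = 6.4: Pa²(3L − a)/(6EI) = 18563/EI
  δ_0 = 24594/EI
Tip deflection under a unit load at B: L³/(3EI) = 170.7/EI.
Compatibility at B: δ_0 − R_B·δ_{BB} = 0, so R_B = 24594/170.7 = 144.1 kN.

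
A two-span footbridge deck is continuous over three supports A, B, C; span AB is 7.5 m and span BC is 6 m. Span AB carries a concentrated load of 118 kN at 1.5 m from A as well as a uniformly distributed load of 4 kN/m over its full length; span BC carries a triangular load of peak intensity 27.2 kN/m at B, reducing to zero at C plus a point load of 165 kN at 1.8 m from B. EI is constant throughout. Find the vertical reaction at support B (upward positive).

R_B = 259.6 kN

Take M_B as the redundant. Released structure: two simple spans AB and BC with a hinge at B.
Rotations at B on the released spans (each span's end-slope, ×1/EI):
  span AB: point load 118 at a = 1.5: Pab(L + a)/(6LEI) = 212.4/EI
  span AB: UDL 4: wL³/(24EI) = 70.31/EI
  span BC: triangular load, peak 27.2: w₀L³/(45EI) = 130.6/EI
  span BC: point load 165 at a = 1.8: Pab(L + b)/(6LEI) = 353.4/EI
  relative rotation θ_0 = (282.7 + 484)/EI = 766.7/EI
A unit hogging moment at B produces rotation L₁/(3EI) + L₂/(3EI) = 4.5/EI.
Slope continuity at B: θ_0 = M_B·4.5/EI, so M_B = 766.7/4.5 = 170.4 kN·m (hogging).
Span AB, ΣM about A with M_B applied at B: R_B^{AB}·7.5 = 289.5 + 170.4, so R_B^{AB} = 61.32 kN and R_A = 148 − 61.32 = 86.68 kN.
Span BC, ΣM about C: R_B^{BC}·6 = 1019 + 170.4, so R_B^{BC} = 198.3 kN and R_C = 246.6 − 198.3 = 48.3 kN.
R_B = 61.32 + 198.3 = 259.6 kN.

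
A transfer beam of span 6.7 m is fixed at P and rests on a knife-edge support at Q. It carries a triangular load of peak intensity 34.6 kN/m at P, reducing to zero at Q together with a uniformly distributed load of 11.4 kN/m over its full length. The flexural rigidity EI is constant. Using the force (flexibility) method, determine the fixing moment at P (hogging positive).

M_P = 167.5 kN·m

Choose R_Q as the redundant. The primary structure is the cantilever fixed at P.
Downward deflection at the released point Q due to the loads:
  triangular load, peak 34.6 at the fixed end: w₀L⁴/(30EI) = 2324/EI
  UDL 11.4: wL⁴/(8EI) = 2872/EI
  δ_0 = 5196/EI
Flexibility coefficient — unit upward force at Q: δ_{QQ} = L³/(3EI) = 100.3/EI.
The prop prevents deflection at Q: R_Q = δ_0/δ_{QQ} = 5196/100.3 = 51.82 kN.
Moment equilibrium about P: M_P = Σ(load moments about P) − R_Q·L = 514.7 − 51.82×6.7 = 167.5 kN·m.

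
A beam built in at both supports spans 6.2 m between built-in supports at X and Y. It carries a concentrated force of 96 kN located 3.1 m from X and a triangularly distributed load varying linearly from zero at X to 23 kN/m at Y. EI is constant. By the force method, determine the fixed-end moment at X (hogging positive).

Take the two fixed-end moments M_X, M_Y as redundants; the released structure is the simple span XY.
On the primary (simply-supported) span, the end slopes from the loading are:
  at X: point load 96 at a = 3.1: Pab(L + b)/(6LEI) = 230.6/EI
  at Y: point load 96 at a = 3.1: Pab(L + a)/(6LEI) = 230.6/EI
  at X: triangular load, peak 23: 7w₀L³/(360EI) = 106.6/EI
  at Y: triangular load, peak 23: w₀L³/(45EI) = 121.8/EI
  θ_X0 = 337.2/EI,  θ_Y0 = 352.5/EI
Flexibility coefficients: a unit moment at one end gives L/(3EI) there and L/(6EI) at the far end, so f₁₁ = f₂₂ = 2.067/EI and f₁₂ = f₂₁ = 1.033/EI.
Compatibility — zero rotation at each built-in end:
  2.067 M_X + 1.033 M_Y = 337.2
  1.033 M_X + 2.067 M_Y = 352.5
Solving the pair gives M_X = 103.9 kN·m and M_Y = 118.6 kN·m (hogging).

M_X = 103.9 kN·m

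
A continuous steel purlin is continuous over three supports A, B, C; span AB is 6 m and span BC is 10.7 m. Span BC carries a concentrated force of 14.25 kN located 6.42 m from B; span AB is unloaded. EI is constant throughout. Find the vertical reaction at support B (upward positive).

Take M_B as the redundant. Released structure: two simple spans AB and BC with a hinge at B.
Discontinuity in slope at B on the released structure — sum the simple-span end rotations:
  span BC: point load 14.25 at a = 6.42: Pab(L + b)/(6LEI) = 91.36/EI
  relative rotation θ_0 = (0 + 91.36)/EI = 91.36/EI
A unit hogging moment at B produces rotation L₁/(3EI) + L₂/(3EI) = 5.567/EI.
Slope continuity at B: θ_0 = M_B·5.567/EI, so M_B = 91.36/5.567 = 16.41 kN·m (hogging).
Span AB, ΣM about A with M_B applied at B: R_B^{AB}·6 = 0 + 16.41, so R_B^{AB} = 2.735 kN and R_A = 0 − 2.735 = -2.735 kN.
Span BC, ΣM about C: R_B^{BC}·10.7 = 60.99 + 16.41, so R_B^{BC} = 7.234 kN and R_C = 14.25 − 7.234 = 7.016 kN.
R_B = 2.735 + 7.234 = 9.969 kN.

R_B = 9.969 kN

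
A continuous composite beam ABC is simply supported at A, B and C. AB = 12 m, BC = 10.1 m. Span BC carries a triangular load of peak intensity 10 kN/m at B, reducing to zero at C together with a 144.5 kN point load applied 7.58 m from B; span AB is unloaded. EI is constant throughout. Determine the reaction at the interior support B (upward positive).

Release continuity at B by inserting a hinge; the redundant is the internal moment M_B. The primary structure is two simply-supported spans AB and BC.
Discontinuity in slope at B on the released structure — sum the simple-span end rotations:
  span BC: triangular load, peak 10: w₀L³/(45EI) = 229/EI
  span BC: point load 144.5 at a = 7.58: Pab(L + b)/(6LEI) = 574.8/EI
  relative rotation θ_0 = (0 + 803.8)/EI = 803.8/EI
A unit hogging moment at B produces rotation L₁/(3EI) + L₂/(3EI) = 7.367/EI.
Slope continuity at B: θ_0 = M_B·7.367/EI, so M_B = 803.8/7.367 = 109.1 kN·m (hogging).
Span AB, ΣM about A with M_B applied at B: R_B^{AB}·12 = 0 + 109.1, so R_B^{AB} = 9.092 kN and R_A = 0 − 9.092 = -9.092 kN.
Span BC, ΣM about C: R_B^{BC}·10.1 = 704.2 + 109.1, so R_B^{BC} = 80.52 kN and R_C = 195 − 80.52 = 114.5 kN.
R_B = 9.092 + 80.52 = 89.62 kN.

R_B = 89.62 kN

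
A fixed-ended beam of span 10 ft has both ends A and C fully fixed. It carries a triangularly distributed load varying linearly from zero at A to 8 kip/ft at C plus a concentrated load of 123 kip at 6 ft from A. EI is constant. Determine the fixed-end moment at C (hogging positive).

M_C = 217.1 kip·ft

Take the two fixed-end moments M_A, M_C as redundants; the released structure is the simple span AC.
Simple-span end rotations at A and C under the given loads:
  at A: triangular load, peak 8: 7w₀L³/(360EI) = 155.6/EI
  at C: triangular load, peak 8: w₀L³/(45EI) = 177.8/EI
  at A: point load 123 at a = 6: Pab(L + b)/(6LEI) = 688.8/EI
  at C: point load 123 at a = 6: Pab(L + a)/(6LEI) = 787.2/EI
  θ_A0 = 844.4/EI,  θ_C0 = 965/EI
Flexibility coefficients: a unit moment at one end gives L/(3EI) there and L/(6EI) at the far end, so f₁₁ = f₂₂ = 3.333/EI and f₁₂ = f₂₁ = 1.667/EI.
Compatibility — zero rotation at each built-in end:
  3.333 M_A + 1.667 M_C = 844.4
  1.667 M_A + 3.333 M_C = 965
Solving the pair gives M_A = 144.7 kip·ft and M_C = 217.1 kip·ft (hogging).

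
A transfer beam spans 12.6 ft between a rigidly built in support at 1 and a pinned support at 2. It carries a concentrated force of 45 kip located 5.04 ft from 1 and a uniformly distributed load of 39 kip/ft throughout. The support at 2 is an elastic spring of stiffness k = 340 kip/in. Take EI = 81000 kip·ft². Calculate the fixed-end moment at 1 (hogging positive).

M_1 = 953.4 kip·ft

Release the roller at 2. Primary structure: cantilever fixed at 1.
Deflection at 2 on the released cantilever, summing each load's contribution:
  point load 45 at a = 5.04: Pa²(3L − a)/(6EI) = 6241/EI
  UDL 39: wL⁴/(8EI) = 122873/EI
  δ_0 = 129114/EI
Tip deflection under a unit load at 2: L³/(3EI) = 666.8/EI.
With EI = 81000 kip·ft²: δ_0 = 1.594 ft and δ_{22} = 0.008232 ft/kip.
Compatibility — the spring shortens by R_2/k under the reaction it provides: δ_0 − R_2·δ_{22} = R_2/k. With 1/k = 1/(340×12) ft/kip = 0.000245 ft/kip, R_2 = δ_0 / (δ_{22} + 1/k) = 1.594 / (0.008232 + 0.000245) = 188 kip.
Moment equilibrium about 1: M_1 = Σ(load moments about 1) − R_2·L = 3323 − 188×12.6 = 953.4 kip·ft.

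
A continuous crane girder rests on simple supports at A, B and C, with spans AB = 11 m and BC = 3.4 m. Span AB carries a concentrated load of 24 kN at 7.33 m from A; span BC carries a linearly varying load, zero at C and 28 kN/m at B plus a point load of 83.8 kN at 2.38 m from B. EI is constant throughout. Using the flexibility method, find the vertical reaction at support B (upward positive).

R_B = 92.75 kN

Take M_B as the redundant. Released structure: two simple spans AB and BC with a hinge at B.
Discontinuity in slope at B on the released structure — sum the simple-span end rotations:
  span AB: point load 24 at a = 7.33: Pab(L + a)/(6LEI) = 179.3/EI
  span BC: triangular load, peak 28: w₀L³/(45EI) = 24.46/EI
  span BC: point load 83.8 at a = 2.38: Pab(L + b)/(6LEI) = 44.08/EI
  relative rotation θ_0 = (179.3 + 68.53)/EI = 247.8/EI
A unit hogging moment at B produces rotation L₁/(3EI) + L₂/(3EI) = 4.8/EI.
Slope continuity at B: θ_0 = M_B·4.8/EI, so M_B = 247.8/4.8 = 51.63 kN·m (hogging).
Span AB, ΣM about A with M_B applied at B: R_B^{AB}·11 = 175.9 + 51.63, so R_B^{AB} = 20.69 kN and R_A = 24 − 20.69 = 3.313 kN.
Span BC, ΣM about C: R_B^{BC}·3.4 = 193.4 + 51.63, so R_B^{BC} = 72.06 kN and R_C = 131.4 − 72.06 = 59.34 kN.
R_B = 20.69 + 72.06 = 92.75 kN.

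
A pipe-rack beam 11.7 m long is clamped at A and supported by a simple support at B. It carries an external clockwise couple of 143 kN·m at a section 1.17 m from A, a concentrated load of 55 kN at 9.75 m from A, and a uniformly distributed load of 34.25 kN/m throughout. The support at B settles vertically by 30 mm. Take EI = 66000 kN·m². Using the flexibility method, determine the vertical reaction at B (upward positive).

R_B = 191.4 kN

Release the roller at B. Primary structure: cantilever fixed at A.
Primary-structure tip deflection at B by superposition:
  clockwise couple 143 at a = 1.17: M₀a(2L − a)/(2EI) = 1860/EI
  point load 55 at a = 9.75: Pa²(3L − a)/(6EI) = 22090/EI
  UDL 34.25: wL⁴/(8EI) = 80226/EI
  δ_0 = 104176/EI
Tip deflection under a unit load at B: L³/(3EI) = 533.9/EI.
With EI = 66000 kN·m²: δ_0 = 1.5784 m and δ_{BB} = 0.008089 m/kN.
Compatibility — the beam at B must follow the support down by 0.03 m: δ_0 − R_B·δ_{BB} = 0.03, so R_B = (1.5784 − 0.03)/0.008089 = 191.4 kN.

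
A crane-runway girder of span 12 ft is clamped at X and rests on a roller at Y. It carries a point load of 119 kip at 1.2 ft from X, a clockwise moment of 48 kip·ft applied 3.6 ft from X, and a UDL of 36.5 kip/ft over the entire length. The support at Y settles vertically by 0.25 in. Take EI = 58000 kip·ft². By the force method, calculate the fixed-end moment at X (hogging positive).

Choose R_Y as the redundant. The primary structure is the cantilever fixed at X.
Primary-structure tip deflection at Y by superposition:
  point load 119 at a = 1.2: Pa²(3L − a)/(6EI) = 993.9/EI
  clockwise couple 48 at a = 3.6: M₀a(2L − a)/(2EI) = 1763/EI
  UDL 36.5: wL⁴/(8EI) = 94608/EI
  δ_0 = 97364/EI
Flexibility coefficient — unit upward force at Y: δ_{YY} = L³/(3EI) = 576/EI.
With EI = 58000 kip·ft²: δ_0 = 1.6787 ft and δ_{YY} = 0.009931 ft/kip.
Compatibility — the beam at Y must follow the support down by 0.02083 ft: δ_0 − R_Y·δ_{YY} = 0.02083, so R_Y = (1.6787 − 0.02083)/0.009931 = 166.9 kip.
Moment equilibrium about X: M_X = Σ(load moments about X) − R_Y·L = 2819 − 166.9×12 = 815.5 kip·ft.

M_X = 815.5 kip·ft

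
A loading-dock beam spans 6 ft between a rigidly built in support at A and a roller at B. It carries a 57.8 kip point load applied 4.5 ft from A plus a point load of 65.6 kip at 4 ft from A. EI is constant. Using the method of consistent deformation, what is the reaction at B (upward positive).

R_B = 70.59 kip

Take the reaction at B as the redundant and release it; the primary structure is a cantilever fixed at A.
Free-end deflection of the primary structure under the applied loading (downward +):
  point load 57.8 at a = 4.5: Pa²(3L − a)/(6EI) = 2634/EI
  point load 65.6 at a = 4: Pa²(3L − a)/(6EI) = 2449/EI
  δ_0 = 5083/EI
Tip deflection under a unit load at B: L³/(3EI) = 72/EI.
The prop prevents deflection at B: R_B = δ_0/δ_{BB} = 5083/72 = 70.59 kip.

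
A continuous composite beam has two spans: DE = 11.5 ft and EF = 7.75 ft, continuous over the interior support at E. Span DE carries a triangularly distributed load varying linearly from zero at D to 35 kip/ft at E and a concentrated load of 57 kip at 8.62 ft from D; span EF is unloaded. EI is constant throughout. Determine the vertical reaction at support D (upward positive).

Insert a hinge at E; M_E is the redundant, and each span becomes simply supported.
Rotations at E on the released spans (each span's end-slope, ×1/EI):
  span DE: triangular load, peak 35: w₀L³/(45EI) = 1183/EI
  span DE: point load 57 at a = 8.62: Pab(L + a)/(6LEI) = 412.6/EI
  relative rotation θ_0 = (1596 + 0)/EI = 1596/EI
A unit hogging moment at E produces rotation L₁/(3EI) + L₂/(3EI) = 6.417/EI.
Slope continuity at E: θ_0 = M_E·6.417/EI, so M_E = 1596/6.417 = 248.7 kip·ft (hogging).
Span DE, ΣM about D with M_E applied at E: R_E^{DE}·11.5 = 2034 + 248.7, so R_E^{DE} = 198.5 kip and R_D = 258.2 − 198.5 = 59.74 kip.

R_D = 59.74 kip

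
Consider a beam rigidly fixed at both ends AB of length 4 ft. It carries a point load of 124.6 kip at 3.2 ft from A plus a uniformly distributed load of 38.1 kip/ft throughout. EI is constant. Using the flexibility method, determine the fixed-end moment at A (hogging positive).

Take the two fixed-end moments M_A, M_B as redundants; the released structure is the simple span AB.
Simple-span end rotations at A and B under the given loads:
  at A: point load 124.6 at a = 3.2: Pab(L + b)/(6LEI) = 63.8/EI
  at B: point load 124.6 at a = 3.2: Pab(L + a)/(6LEI) = 95.69/EI
  at A: UDL 38.1: wL³/(24EI) = 101.6/EI
  at B: UDL 38.1: wL³/(24EI) = 101.6/EI
  θ_A0 = 165.4/EI,  θ_B0 = 197.3/EI
Flexibility coefficients: a unit moment at one end gives L/(3EI) there and L/(6EI) at the far end, so f₁₁ = f₂₂ = 1.333/EI and f₁₂ = f₂₁ = 0.6667/EI.
Compatibility — zero rotation at each built-in end:
  1.333 M_A + 0.6667 M_B = 165.4
  0.6667 M_A + 1.333 M_B = 197.3
Solving the pair gives M_A = 66.75 kip·ft and M_B = 114.6 kip·ft (hogging).

M_A = 66.75 kip·ft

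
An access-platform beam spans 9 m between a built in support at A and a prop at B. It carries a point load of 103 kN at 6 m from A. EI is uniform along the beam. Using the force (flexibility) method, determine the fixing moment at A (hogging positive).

M_A = 137.3 kN·m

Remove the prop at B; the released (primary) structure is a cantilever built in at A.
Deflection at B on the released cantilever, summing each load's contribution:
  point load 103 at a = 6: Pa²(3L − a)/(6EI) = 12978/EI
Flexibility coefficient — unit upward force at B: δ_{BB} = L³/(3EI) = 243/EI.
Compatibility at B: δ_0 − R_B·δ_{BB} = 0, so R_B = 12978/243 = 53.41 kN.
Moment equilibrium about A: M_A = Σ(load moments about A) − R_B·L = 618 − 53.41×9 = 137.3 kN·m.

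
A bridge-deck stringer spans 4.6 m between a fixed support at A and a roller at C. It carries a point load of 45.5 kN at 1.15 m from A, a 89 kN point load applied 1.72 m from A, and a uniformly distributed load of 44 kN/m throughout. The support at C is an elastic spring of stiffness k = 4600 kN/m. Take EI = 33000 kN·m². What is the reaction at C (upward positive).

R_C = 78.74 kN

Release the roller at C. Primary structure: cantilever fixed at A.
Primary-structure tip deflection at C by superposition:
  point load 45.5 at a = 1.15: Pa²(3L − a)/(6EI) = 126.9/EI
  point load 89 at a = 1.72: Pa²(3L − a)/(6EI) = 530.1/EI
  UDL 44: wL⁴/(8EI) = 2463/EI
  δ_0 = 3120/EI
Flexibility coefficient — unit upward force at C: δ_{CC} = L³/(3EI) = 32.45/EI.
With EI = 33000 kN·m²: δ_0 = 0.094533 m and δ_{CC} = 0.000983 m/kN.
Compatibility — the spring shortens by R_C/k under the reaction it provides: δ_0 − R_C·δ_{CC} = R_C/k. With 1/k = 0.000217 m/kN, R_C = δ_0 / (δ_{CC} + 1/k) = 0.094533 / (0.000983 + 0.000217) = 78.74 kN.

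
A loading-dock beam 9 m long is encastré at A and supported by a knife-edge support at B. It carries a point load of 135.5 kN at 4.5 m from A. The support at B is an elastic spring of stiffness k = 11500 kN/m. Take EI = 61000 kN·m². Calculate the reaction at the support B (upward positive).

Remove the prop at B; the released (primary) structure is a cantilever built in at A.
Free-end deflection of the primary structure under the applied loading (downward +):
  point load 135.5 at a = 4.5: Pa²(3L − a)/(6EI) = 10290/EI
Tip deflection under a unit load at B: L³/(3EI) = 243/EI.
With EI = 61000 kN·m²: δ_0 = 0.16868 m and δ_{BB} = 0.003984 m/kN.
Compatibility — the spring shortens by R_B/k under the reaction it provides: δ_0 − R_B·δ_{BB} = R_B/k. With 1/k = 0.000087 m/kN, R_B = δ_0 / (δ_{BB} + 1/k) = 0.16868 / (0.003984 + 0.000087) = 41.44 kN.

R_B = 41.44 kN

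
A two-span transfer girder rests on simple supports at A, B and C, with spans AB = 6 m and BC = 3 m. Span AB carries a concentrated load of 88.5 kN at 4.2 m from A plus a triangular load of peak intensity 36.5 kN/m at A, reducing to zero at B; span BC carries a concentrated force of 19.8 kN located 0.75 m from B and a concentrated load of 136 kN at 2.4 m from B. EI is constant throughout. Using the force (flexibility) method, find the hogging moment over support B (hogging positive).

Insert a hinge at B; M_B is the redundant, and each span becomes simply supported.
End slopes at the hinge B, treating each span as simply supported:
  span AB: point load 88.5 at a = 4.2: Pab(L + a)/(6LEI) = 189.6/EI
  span AB: triangular load, peak 36.5: 7w₀L³/(360EI) = 153.3/EI
  span BC: point load 19.8 at a = 0.75: Pab(L + b)/(6LEI) = 9.745/EI
  span BC: point load 136 at a = 2.4: Pab(L + b)/(6LEI) = 39.17/EI
  relative rotation θ_0 = (342.9 + 48.91)/EI = 391.8/EI
A unit hogging moment at B produces rotation L₁/(3EI) + L₂/(3EI) = 3/EI.
Slope continuity at B: θ_0 = M_B·3/EI, so M_B = 391.8/3 = 130.6 kN·m (hogging).

M_B = 130.6 kN·m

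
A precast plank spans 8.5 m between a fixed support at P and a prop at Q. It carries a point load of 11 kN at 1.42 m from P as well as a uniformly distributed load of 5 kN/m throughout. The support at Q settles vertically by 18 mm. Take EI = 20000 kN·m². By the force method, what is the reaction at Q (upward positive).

Take the reaction at Q as the redundant and release it; the primary structure is a cantilever fixed at P.
Primary-structure tip deflection at Q by superposition:
  point load 11 at a = 1.42: Pa²(3L − a)/(6EI) = 89.02/EI
  UDL 5: wL⁴/(8EI) = 3263/EI
  δ_0 = 3352/EI
Tip deflection under a unit load at Q: L³/(3EI) = 204.7/EI.
With EI = 20000 kN·m²: δ_0 = 0.16758 m and δ_{QQ} = 0.010235 m/kN.
Compatibility — the beam at Q must follow the support down by 0.018 m: δ_0 − R_Q·δ_{QQ} = 0.018, so R_Q = (0.16758 − 0.018)/0.010235 = 14.61 kN.

R_Q = 14.61 kN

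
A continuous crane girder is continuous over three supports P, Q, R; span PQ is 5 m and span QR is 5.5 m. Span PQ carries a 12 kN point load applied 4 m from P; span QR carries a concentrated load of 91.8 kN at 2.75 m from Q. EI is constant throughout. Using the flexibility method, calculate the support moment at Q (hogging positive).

M_Q = 53.7 kN·m

Insert a hinge at Q; M_Q is the redundant, and each span becomes simply supported.
Discontinuity in slope at Q on the released structure — sum the simple-span end rotations:
  span PQ: point load 12 at a = 4: Pab(L + a)/(6LEI) = 14.4/EI
  span QR: point load 91.8 at a = 2.75: Pab(L + b)/(6LEI) = 173.6/EI
  relative rotation θ_0 = (14.4 + 173.6)/EI = 188/EI
A unit hogging moment at Q produces rotation L₁/(3EI) + L₂/(3EI) = 3.5/EI.
Compatibility: M_Q·(L₁+L₂)/(3EI) = θ_0, giving M_Q = 53.7 kN·m (hogging).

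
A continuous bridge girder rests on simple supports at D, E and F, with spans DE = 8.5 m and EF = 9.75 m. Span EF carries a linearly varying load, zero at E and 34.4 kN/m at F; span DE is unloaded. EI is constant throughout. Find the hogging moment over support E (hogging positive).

M_E = 101.9 kN·m

Take M_E as the redundant. Released structure: two simple spans DE and EF with a hinge at E.
Rotations at E on the released spans (each span's end-slope, ×1/EI):
  span EF: triangular load, peak 34.4: 7w₀L³/(360EI) = 620/EI
  relative rotation θ_0 = (0 + 620)/EI = 620/EI
A unit hogging moment at E produces rotation L₁/(3EI) + L₂/(3EI) = 6.083/EI.
Slope continuity at E: θ_0 = M_E·6.083/EI, so M_E = 620/6.083 = 101.9 kN·m (hogging).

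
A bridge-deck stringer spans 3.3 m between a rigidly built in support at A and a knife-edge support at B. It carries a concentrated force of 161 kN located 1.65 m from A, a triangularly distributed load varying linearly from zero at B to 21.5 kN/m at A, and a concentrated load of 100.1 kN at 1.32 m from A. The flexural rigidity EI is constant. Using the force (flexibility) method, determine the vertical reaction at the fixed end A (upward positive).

Remove the prop at B; the released (primary) structure is a cantilever built in at A.
Free-end deflection of the primary structure under the applied loading (downward +):
  point load 161 at a = 1.65: Pa²(3L − a)/(6EI) = 602.7/EI
  triangular load, peak 21.5 at the fixed end: w₀L⁴/(30EI) = 84.99/EI
  point load 100.1 at a = 1.32: Pa²(3L − a)/(6EI) = 249.4/EI
  δ_0 = 937.1/EI
Tip deflection under a unit load at B: L³/(3EI) = 11.98/EI.
The prop prevents deflection at B: R_B = δ_0/δ_{BB} = 937.1/11.98 = 78.23 kN.
Vertical equilibrium: R_A = ΣP − R_B = 296.6 − 78.23 = 218.3 kN.

R_A = 218.3 kN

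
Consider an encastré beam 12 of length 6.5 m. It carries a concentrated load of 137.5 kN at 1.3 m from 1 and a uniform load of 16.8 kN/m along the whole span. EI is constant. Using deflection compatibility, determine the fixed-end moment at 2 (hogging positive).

Take the two fixed-end moments M_1, M_2 as redundants; the released structure is the simple span 12.
On the primary (simply-supported) span, the end slopes from the loading are:
  at 1: point load 137.5 at a = 1.3: Pab(L + b)/(6LEI) = 278.9/EI
  at 2: point load 137.5 at a = 1.3: Pab(L + a)/(6LEI) = 185.9/EI
  at 1: UDL 16.8: wL³/(24EI) = 192.2/EI
  at 2: UDL 16.8: wL³/(24EI) = 192.2/EI
  θ_10 = 471.1/EI,  θ_20 = 378.1/EI
Flexibility coefficients: a unit moment at one end gives L/(3EI) there and L/(6EI) at the far end, so f₁₁ = f₂₂ = 2.167/EI and f₁₂ = f₂₁ = 1.083/EI.
Compatibility — zero rotation at each built-in end:
  2.167 M_1 + 1.083 M_2 = 471.1
  1.083 M_1 + 2.167 M_2 = 378.1
Solving the pair gives M_1 = 173.6 kN·m and M_2 = 87.75 kN·m (hogging).

M_2 = 87.75 kN·m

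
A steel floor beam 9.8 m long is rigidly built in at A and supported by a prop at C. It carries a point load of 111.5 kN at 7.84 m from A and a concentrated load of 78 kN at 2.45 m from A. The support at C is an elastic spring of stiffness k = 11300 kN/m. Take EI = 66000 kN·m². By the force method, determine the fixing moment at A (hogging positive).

Remove the prop at C; the released (primary) structure is a cantilever built in at A.
Primary-structure tip deflection at C by superposition:
  point load 111.5 at a = 7.84: Pa²(3L − a)/(6EI) = 24627/EI
  point load 78 at a = 2.45: Pa²(3L − a)/(6EI) = 2103/EI
  δ_0 = 26730/EI
Flexibility coefficient — unit upward force at C: δ_{CC} = L³/(3EI) = 313.7/EI.
With EI = 66000 kN·m²: δ_0 = 0.40499 m and δ_{CC} = 0.004753 m/kN.
Compatibility — the spring shortens by R_C/k under the reaction it provides: δ_0 − R_C·δ_{CC} = R_C/k. With 1/k = 0.000088 m/kN, R_C = δ_0 / (δ_{CC} + 1/k) = 0.40499 / (0.004753 + 0.000088) = 83.64 kN.
Moment equilibrium about A: M_A = Σ(load moments about A) − R_C·L = 1065 − 83.64×9.8 = 245.6 kN·m.

M_A = 245.6 kN·m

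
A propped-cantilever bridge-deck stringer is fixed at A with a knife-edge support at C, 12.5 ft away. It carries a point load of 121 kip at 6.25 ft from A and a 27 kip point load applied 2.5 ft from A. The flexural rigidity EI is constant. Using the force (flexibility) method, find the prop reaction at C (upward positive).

Take the reaction at C as the redundant and release it; the primary structure is a cantilever fixed at A.
Free-end deflection of the primary structure under the applied loading (downward +):
  point load 121 at a = 6.25: Pa²(3L − a)/(6EI) = 24618/EI
  point load 27 at a = 2.5: Pa²(3L − a)/(6EI) = 984.4/EI
  δ_0 = 25602/EI
Flexibility coefficient — unit upward force at C: δ_{CC} = L³/(3EI) = 651/EI.
Compatibility at C: δ_0 − R_C·δ_{CC} = 0, so R_C = 25602/651 = 39.32 kip.

R_C = 39.32 kip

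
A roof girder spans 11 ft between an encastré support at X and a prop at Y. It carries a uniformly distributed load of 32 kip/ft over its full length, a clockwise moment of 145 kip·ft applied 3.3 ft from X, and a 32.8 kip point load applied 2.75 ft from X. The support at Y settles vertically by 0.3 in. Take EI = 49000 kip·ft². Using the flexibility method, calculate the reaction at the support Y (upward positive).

Take the reaction at Y as the redundant and release it; the primary structure is a cantilever fixed at X.
Primary-structure tip deflection at Y by superposition:
  UDL 32: wL⁴/(8EI) = 58564/EI
  clockwise couple 145 at a = 3.3: M₀a(2L − a)/(2EI) = 4474/EI
  point load 32.8 at a = 2.75: Pa²(3L − a)/(6EI) = 1251/EI
  δ_0 = 64289/EI
Tip deflection under a unit load at Y: L³/(3EI) = 443.7/EI.
With EI = 49000 kip·ft²: δ_0 = 1.312 ft and δ_{YY} = 0.009054 ft/kip.
Compatibility — the beam at Y must follow the support down by 0.025 ft: δ_0 − R_Y·δ_{YY} = 0.025, so R_Y = (1.312 − 0.025)/0.009054 = 142.1 kip.

R_Y = 142.1 kip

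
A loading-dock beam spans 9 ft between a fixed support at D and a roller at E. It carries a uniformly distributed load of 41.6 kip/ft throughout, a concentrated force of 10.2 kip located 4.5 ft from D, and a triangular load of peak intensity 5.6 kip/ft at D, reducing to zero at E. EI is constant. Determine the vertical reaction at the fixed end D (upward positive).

Choose R_E as the redundant. The primary structure is the cantilever fixed at D.
Deflection at E on the released cantilever, summing each load's contribution:
  UDL 41.6: wL⁴/(8EI) = 34117/EI
  point load 10.2 at a = 4.5: Pa²(3L − a)/(6EI) = 774.6/EI
  triangular load, peak 5.6 at the fixed end: w₀L⁴/(30EI) = 1225/EI
  δ_0 = 36116/EI
Flexibility coefficient — unit upward force at E: δ_{EE} = L³/(3EI) = 243/EI.
The prop prevents deflection at E: R_E = δ_0/δ_{EE} = 36116/243 = 148.6 kip.
Vertical equilibrium: R_D = ΣP − R_E = 409.8 − 148.6 = 261.2 kip.

R_D = 261.2 kip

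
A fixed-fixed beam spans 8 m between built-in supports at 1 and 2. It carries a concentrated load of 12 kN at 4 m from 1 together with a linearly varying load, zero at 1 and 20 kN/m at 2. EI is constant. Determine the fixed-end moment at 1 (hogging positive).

M_1 = 54.67 kN·m

Take the two fixed-end moments M_1, M_2 as redundants; the released structure is the simple span 12.
End rotations of the released simple span under the applied load (×1/EI):
  at 1: point load 12 at a = 4: Pab(L + b)/(6LEI) = 48/EI
  at 2: point load 12 at a = 4: Pab(L + a)/(6LEI) = 48/EI
  at 1: triangular load, peak 20: 7w₀L³/(360EI) = 199.1/EI
  at 2: triangular load, peak 20: w₀L³/(45EI) = 227.6/EI
  θ_10 = 247.1/EI,  θ_20 = 275.6/EI
Flexibility coefficients: a unit moment at one end gives L/(3EI) there and L/(6EI) at the far end, so f₁₁ = f₂₂ = 2.667/EI and f₁₂ = f₂₁ = 1.333/EI.
Compatibility — zero rotation at each built-in end:
  2.667 M_1 + 1.333 M_2 = 247.1
  1.333 M_1 + 2.667 M_2 = 275.6
Solving the pair gives M_1 = 54.67 kN·m and M_2 = 76 kN·m (hogging).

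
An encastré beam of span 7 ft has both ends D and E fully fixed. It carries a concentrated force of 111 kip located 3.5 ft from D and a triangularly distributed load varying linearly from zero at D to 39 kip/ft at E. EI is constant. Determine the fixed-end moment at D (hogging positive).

Release both end moments; the primary structure is a simply-supported span DE with redundants M_D and M_E.
End rotations of the released simple span under the applied load (×1/EI):
  at D: point load 111 at a = 3.5: Pab(L + b)/(6LEI) = 339.9/EI
  at E: point load 111 at a = 3.5: Pab(L + a)/(6LEI) = 339.9/EI
  at D: triangular load, peak 39: 7w₀L³/(360EI) = 260.1/EI
  at E: triangular load, peak 39: w₀L³/(45EI) = 297.3/EI
  θ_D0 = 600/EI,  θ_E0 = 637.2/EI
Flexibility coefficients: a unit moment at one end gives L/(3EI) there and L/(6EI) at the far end, so f₁₁ = f₂₂ = 2.333/EI and f₁₂ = f₂₁ = 1.167/EI.
Compatibility — zero rotation at each built-in end:
  2.333 M_D + 1.167 M_E = 600
  1.167 M_D + 2.333 M_E = 637.2
Solving the pair gives M_D = 160.8 kip·ft and M_E = 192.7 kip·ft (hogging).

M_D = 160.8 kip·ft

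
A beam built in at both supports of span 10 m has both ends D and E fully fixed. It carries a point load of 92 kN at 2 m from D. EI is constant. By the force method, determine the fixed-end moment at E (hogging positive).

Take the two fixed-end moments M_D, M_E as redundants; the released structure is the simple span DE.
Simple-span end rotations at D and E under the given loads:
  at D: point load 92 at a = 2: Pab(L + b)/(6LEI) = 441.6/EI
  at E: point load 92 at a = 2: Pab(L + a)/(6LEI) = 294.4/EI
  θ_D0 = 441.6/EI,  θ_E0 = 294.4/EI
Flexibility coefficients: a unit moment at one end gives L/(3EI) there and L/(6EI) at the far end, so f₁₁ = f₂₂ = 3.333/EI and f₁₂ = f₂₁ = 1.667/EI.
Compatibility — zero rotation at each built-in end:
  3.333 M_D + 1.667 M_E = 441.6
  1.667 M_D + 3.333 M_E = 294.4
Solving the pair gives M_D = 117.8 kN·m and M_E = 29.44 kN·m (hogging).

M_E = 29.44 kN·m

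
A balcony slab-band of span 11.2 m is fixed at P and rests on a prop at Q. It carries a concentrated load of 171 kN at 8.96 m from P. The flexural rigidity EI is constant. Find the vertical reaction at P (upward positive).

Choose R_Q as the redundant. The primary structure is the cantilever fixed at P.
Deflection at Q on the released cantilever, summing each load's contribution:
  point load 171 at a = 8.96: Pa²(3L − a)/(6EI) = 56377/EI
Flexibility coefficient — unit upward force at Q: δ_{QQ} = L³/(3EI) = 468.3/EI.
Compatibility at Q: δ_0 − R_Q·δ_{QQ} = 0, so R_Q = 56377/468.3 = 120.4 kN.
Vertical equilibrium: R_P = ΣP − R_Q = 171 − 120.4 = 50.62 kN.

R_P = 50.62 kN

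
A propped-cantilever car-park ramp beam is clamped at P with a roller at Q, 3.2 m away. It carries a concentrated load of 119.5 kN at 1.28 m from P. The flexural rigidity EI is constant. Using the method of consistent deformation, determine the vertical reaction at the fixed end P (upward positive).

R_P = 94.64 kN

Choose R_Q as the redundant. The primary structure is the cantilever fixed at P.
Primary-structure tip deflection at Q by superposition:
  point load 119.5 at a = 1.28: Pa²(3L − a)/(6EI) = 271.5/EI
Flexibility coefficient — unit upward force at Q: δ_{QQ} = L³/(3EI) = 10.92/EI.
Compatibility at Q: δ_0 − R_Q·δ_{QQ} = 0, so R_Q = 271.5/10.92 = 24.86 kN.
Vertical equilibrium: R_P = ΣP − R_Q = 119.5 − 24.86 = 94.64 kN.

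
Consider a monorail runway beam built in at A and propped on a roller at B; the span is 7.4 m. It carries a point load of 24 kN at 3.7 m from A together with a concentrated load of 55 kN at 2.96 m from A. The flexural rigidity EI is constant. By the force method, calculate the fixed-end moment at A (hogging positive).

Remove the prop at B; the released (primary) structure is a cantilever built in at A.
Free-end deflection of the primary structure under the applied loading (downward +):
  point load 24 at a = 3.7: Pa²(3L − a)/(6EI) = 1013/EI
  point load 55 at a = 2.96: Pa²(3L − a)/(6EI) = 1545/EI
  δ_0 = 2558/EI
Tip deflection under a unit load at B: L³/(3EI) = 135.1/EI.
The prop prevents deflection at B: R_B = δ_0/δ_{BB} = 2558/135.1 = 18.94 kN.
Moment equilibrium about A: M_A = Σ(load moments about A) − R_B·L = 251.6 − 18.94×7.4 = 111.4 kN·m.

M_A = 111.4 kN·m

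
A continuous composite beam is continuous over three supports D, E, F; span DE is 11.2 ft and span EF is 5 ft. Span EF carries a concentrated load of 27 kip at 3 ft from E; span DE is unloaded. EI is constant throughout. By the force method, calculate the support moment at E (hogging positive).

Release continuity at E by inserting a hinge; the redundant is the internal moment M_E. The primary structure is two simply-supported spans DE and EF.
End slopes at the hinge E, treating each span as simply supported:
  span EF: point load 27 at a = 3: Pab(L + b)/(6LEI) = 37.8/EI
  relative rotation θ_0 = (0 + 37.8)/EI = 37.8/EI
A unit hogging moment at E produces rotation L₁/(3EI) + L₂/(3EI) = 5.4/EI.
Compatibility: M_E·(L₁+L₂)/(3EI) = θ_0, giving M_E = 7 kip·ft (hogging).

M_E = 7 kip·ft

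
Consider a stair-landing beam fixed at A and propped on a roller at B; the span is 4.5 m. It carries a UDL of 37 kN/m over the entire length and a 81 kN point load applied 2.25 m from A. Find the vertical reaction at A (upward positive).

Choose R_B as the redundant. The primary structure is the cantilever fixed at A.
Primary-structure tip deflection at B by superposition:
  UDL 37: wL⁴/(8EI) = 1897/EI
  point load 81 at a = 2.25: Pa²(3L − a)/(6EI) = 768.9/EI
  δ_0 = 2665/EI
Flexibility coefficient — unit upward force at B: δ_{BB} = L³/(3EI) = 30.38/EI.
Compatibility at B: δ_0 − R_B·δ_{BB} = 0, so R_B = 2665/30.38 = 87.75 kN.
Vertical equilibrium: R_A = ΣP − R_B = 247.5 − 87.75 = 159.8 kN.

R_A = 159.8 kN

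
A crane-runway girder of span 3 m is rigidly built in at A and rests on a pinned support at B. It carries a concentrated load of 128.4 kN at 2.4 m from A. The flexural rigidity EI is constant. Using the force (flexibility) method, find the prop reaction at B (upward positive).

Take the reaction at B as the redundant and release it; the primary structure is a cantilever fixed at A.
Deflection at B on the released cantilever, summing each load's contribution:
  point load 128.4 at a = 2.4: Pa²(3L − a)/(6EI) = 813.5/EI
Tip deflection under a unit load at B: L³/(3EI) = 9/EI.
The prop prevents deflection at B: R_B = δ_0/δ_{BB} = 813.5/9 = 90.39 kN.

R_B = 90.39 kN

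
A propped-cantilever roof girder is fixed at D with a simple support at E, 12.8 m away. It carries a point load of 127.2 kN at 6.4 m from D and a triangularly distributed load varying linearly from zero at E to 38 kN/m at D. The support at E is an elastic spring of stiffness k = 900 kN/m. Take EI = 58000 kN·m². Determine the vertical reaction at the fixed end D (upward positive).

R_D = 289.5 kN

Remove the prop at E; the released (primary) structure is a cantilever built in at D.
Downward deflection at the released point E due to the loads:
  point load 127.2 at a = 6.4: Pa²(3L − a)/(6EI) = 27787/EI
  triangular load, peak 38 at the fixed end: w₀L⁴/(30EI) = 34002/EI
  δ_0 = 61789/EI
Tip deflection under a unit load at E: L³/(3EI) = 699.1/EI.
With EI = 58000 kN·m²: δ_0 = 1.0653 m and δ_{EE} = 0.012053 m/kN.
Compatibility — the spring shortens by R_E/k under the reaction it provides: δ_0 − R_E·δ_{EE} = R_E/k. With 1/k = 0.001111 m/kN, R_E = δ_0 / (δ_{EE} + 1/k) = 1.0653 / (0.012053 + 0.001111) = 80.93 kN.
Vertical equilibrium: R_D = ΣP − R_E = 370.4 − 80.93 = 289.5 kN.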